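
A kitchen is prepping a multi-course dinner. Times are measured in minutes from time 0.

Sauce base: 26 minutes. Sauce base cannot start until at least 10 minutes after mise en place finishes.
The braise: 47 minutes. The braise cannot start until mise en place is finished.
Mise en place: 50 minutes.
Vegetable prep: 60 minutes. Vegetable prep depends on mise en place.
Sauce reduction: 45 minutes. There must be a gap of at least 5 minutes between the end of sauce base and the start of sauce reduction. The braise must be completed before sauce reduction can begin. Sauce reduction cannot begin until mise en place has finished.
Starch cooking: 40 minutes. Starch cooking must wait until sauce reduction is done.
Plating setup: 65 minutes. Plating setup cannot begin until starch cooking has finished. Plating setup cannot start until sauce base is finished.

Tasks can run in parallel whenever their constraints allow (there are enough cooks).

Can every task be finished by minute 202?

Nothing blocks mise en place, so it runs from minute 0 to minute 50.
Vegetable prep waits on mise en place (finishes minute 50), so it starts at minute 50 and finishes at 50 + 60 = minute 110.
The braise cannot begin until mise en place (finishes minute 50). It runs from minute 50 to 50 + 47 = minute 97.
Sauce base cannot begin until mise en place (finishes minute 50, plus 10-minute gap → minute 60). It runs from minute 60 to 60 + 26 = minute 86.
Sauce reduction cannot start until sauce base (finishes minute 86, plus 5-minute gap → minute 91); the braise (finishes minute 97); mise en place (finishes minute 50). The controlling bound is minute 97, so sauce reduction finishes at 97 + 45 = minute 142.
Starch cooking waits on sauce reduction (finishes minute 142), so it starts at minute 142 and finishes at 142 + 40 = minute 182.
For plating setup: starch cooking (finishes minute 182); sauce base (finishes minute 86). Taking the maximum gives a start of minute 182, and it finishes at 182 + 65 = minute 247.
The earliest everything can be done is minute 247, which is after the deadline of 202, so it is not possible.

No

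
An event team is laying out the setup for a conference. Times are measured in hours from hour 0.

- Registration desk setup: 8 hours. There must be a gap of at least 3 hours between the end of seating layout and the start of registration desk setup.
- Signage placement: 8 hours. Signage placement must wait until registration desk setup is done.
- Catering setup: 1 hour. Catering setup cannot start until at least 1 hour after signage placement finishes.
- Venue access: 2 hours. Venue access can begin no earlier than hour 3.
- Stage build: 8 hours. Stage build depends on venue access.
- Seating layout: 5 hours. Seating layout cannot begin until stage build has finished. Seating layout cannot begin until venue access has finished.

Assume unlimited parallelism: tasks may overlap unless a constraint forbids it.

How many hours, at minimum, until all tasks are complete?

39

Venue access waits on its own release at hour 3, so it starts at hour 3 and finishes at 3 + 2 = hour 5.
Stage build waits on venue access (finishes hour 5), so it starts at hour 5 and finishes at 5 + 8 = hour 13.
For seating layout: stage build (finishes hour 13); venue access (finishes hour 5). Taking the maximum gives a start of hour 13, and it finishes at 13 + 5 = hour 18.
Registration desk setup cannot begin until seating layout (finishes hour 18, plus 3-hour gap → hour 21). It runs from hour 21 to 21 + 8 = hour 29.
Signage placement cannot begin until registration desk setup (finishes hour 29). It runs from hour 29 to 29 + 8 = hour 37.
After signage placement (finishes hour 37, plus 1-hour gap → hour 38), catering setup can start at hour 38 and finishes at hour 39.
All tasks are finished once the last one completes. Finish times: Venue access at 5, Stage build at 13, Seating layout at 18, Registration desk setup at 29, Signage placement at 37, Catering setup at 39. The latest is hour 39.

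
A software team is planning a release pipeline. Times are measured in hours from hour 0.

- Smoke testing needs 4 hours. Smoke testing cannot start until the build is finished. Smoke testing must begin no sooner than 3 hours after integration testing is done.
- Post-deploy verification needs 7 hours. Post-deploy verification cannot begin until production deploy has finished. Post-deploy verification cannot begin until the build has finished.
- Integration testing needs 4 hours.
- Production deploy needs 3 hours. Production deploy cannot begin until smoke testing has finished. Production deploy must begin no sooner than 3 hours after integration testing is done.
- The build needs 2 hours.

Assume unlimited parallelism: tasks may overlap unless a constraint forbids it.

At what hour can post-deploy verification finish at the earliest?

21

Integration testing can start immediately at hour 0; it finishes at hour 4.
Nothing blocks the build, so it runs from hour 0 to hour 2.
Smoke testing has to wait for the build (finishes hour 2); integration testing (finishes hour 4, plus 3-hour gap → hour 7). The latest of these is hour 7, so smoke testing runs hour 7 to 7 + 4 = hour 11.
Production deploy needs all of smoke testing (finishes hour 11); integration testing (finishes hour 4, plus 3-hour gap → hour 7). That puts its earliest start at hour 11; it finishes at 11 + 3 = hour 14.
Post-deploy verification cannot start until production deploy (finishes hour 14); the build (finishes hour 2). The controlling bound is hour 14, so post-deploy verification finishes at 14 + 7 = hour 21.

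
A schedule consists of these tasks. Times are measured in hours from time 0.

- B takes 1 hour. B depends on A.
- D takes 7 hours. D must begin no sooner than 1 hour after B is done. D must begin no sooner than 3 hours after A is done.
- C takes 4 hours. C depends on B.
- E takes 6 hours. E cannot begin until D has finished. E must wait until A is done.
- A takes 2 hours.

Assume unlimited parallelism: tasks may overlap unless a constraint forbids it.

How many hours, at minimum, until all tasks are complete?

18

A has no prerequisites, so it starts at hour 0 and finishes at hour 2.
B cannot begin until A (finishes hour 2). It runs from hour 2 to 2 + 1 = hour 3.
D cannot start until B (finishes hour 3, plus 1-hour gap → hour 4); A (finishes hour 2, plus 3-hour gap → hour 5). The controlling bound is hour 5, so D finishes at 5 + 7 = hour 12.
For E: D (finishes hour 12); A (finishes hour 2). Taking the maximum gives a start of hour 12, and it finishes at 12 + 6 = hour 18.
After B (finishes hour 3), C can start at hour 3 and finishes at hour 7.
All tasks are finished once the last one completes. Finish times: A at 2, B at 3, C at 7, D at 12, E at 18. The latest is hour 18.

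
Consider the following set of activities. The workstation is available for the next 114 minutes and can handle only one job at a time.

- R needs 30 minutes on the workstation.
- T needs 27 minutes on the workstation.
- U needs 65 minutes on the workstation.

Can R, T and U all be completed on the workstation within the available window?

No

Running back to back, the jobs need 30 + 27 + 65 = 122 minutes on the workstation.
Since 122 > 114, they cannot all fit.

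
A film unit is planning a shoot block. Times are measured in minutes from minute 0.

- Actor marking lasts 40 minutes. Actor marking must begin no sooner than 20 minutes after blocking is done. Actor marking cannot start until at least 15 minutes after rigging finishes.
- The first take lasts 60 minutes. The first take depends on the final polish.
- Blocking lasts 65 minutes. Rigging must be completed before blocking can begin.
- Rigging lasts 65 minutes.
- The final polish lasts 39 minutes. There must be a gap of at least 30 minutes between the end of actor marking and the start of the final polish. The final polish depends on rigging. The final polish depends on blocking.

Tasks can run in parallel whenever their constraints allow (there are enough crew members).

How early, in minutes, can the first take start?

259

Rigging has no prerequisites, so it starts at minute 0 and finishes at minute 65.
After rigging (finishes minute 65), blocking can start at minute 65 and finishes at minute 130.
Actor marking needs all of blocking (finishes minute 130, plus 20-minute gap → minute 150); rigging (finishes minute 65, plus 15-minute gap → minute 80). That puts its earliest start at minute 150; it finishes at 150 + 40 = minute 190.
The final polish needs all of actor marking (finishes minute 190, plus 30-minute gap → minute 220); rigging (finishes minute 65); blocking (finishes minute 130). That puts its earliest start at minute 220; it finishes at 220 + 39 = minute 259.
The first take waits on the final polish (finishes minute 259), so the earliest it can start is minute 259.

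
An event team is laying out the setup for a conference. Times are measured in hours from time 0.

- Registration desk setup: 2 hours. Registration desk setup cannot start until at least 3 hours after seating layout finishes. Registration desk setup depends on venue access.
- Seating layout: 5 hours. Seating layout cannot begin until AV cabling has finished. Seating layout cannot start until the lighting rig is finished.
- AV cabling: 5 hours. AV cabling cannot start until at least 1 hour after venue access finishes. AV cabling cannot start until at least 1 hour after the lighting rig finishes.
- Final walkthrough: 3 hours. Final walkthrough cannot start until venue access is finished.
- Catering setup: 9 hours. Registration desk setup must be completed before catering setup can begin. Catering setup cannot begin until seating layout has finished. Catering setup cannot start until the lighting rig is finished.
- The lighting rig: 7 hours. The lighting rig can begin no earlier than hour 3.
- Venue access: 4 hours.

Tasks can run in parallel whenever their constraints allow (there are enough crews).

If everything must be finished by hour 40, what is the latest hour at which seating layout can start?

Nothing follows catering setup; the deadline of hour 40 is its only limit. It must start by 40 − 9 = hour 31.
Registration desk setup must finish before catering setup (must start by hour 31). With a 2-hour duration, registration desk setup must start by 31 − 2 = hour 29.
Seating layout must finish in time for registration desk setup (must start by hour 29, minus 3-hour gap → hour 26); catering setup (must start by hour 31). The tightest is hour 26, so seating layout must start by 26 − 5 = hour 21.

21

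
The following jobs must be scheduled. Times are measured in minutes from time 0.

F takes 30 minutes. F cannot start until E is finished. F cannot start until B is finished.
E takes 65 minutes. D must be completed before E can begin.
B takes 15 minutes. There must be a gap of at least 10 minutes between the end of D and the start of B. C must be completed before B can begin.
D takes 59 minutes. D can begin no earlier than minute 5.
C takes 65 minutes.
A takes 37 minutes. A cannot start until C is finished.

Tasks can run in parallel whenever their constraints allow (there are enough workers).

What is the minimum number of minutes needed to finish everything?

159

D waits on its own release at minute 5, so it starts at minute 5 and finishes at 5 + 59 = minute 64.
After D (finishes minute 64), E can start at minute 64 and finishes at minute 129.
C can start immediately at minute 0; it finishes at minute 65.
B needs all of D (finishes minute 64, plus 10-minute gap → minute 74); C (finishes minute 65). That puts its earliest start at minute 74; it finishes at 74 + 15 = minute 89.
F has to wait for E (finishes minute 129); B (finishes minute 89). The latest of these is minute 129, so F runs minute 129 to 129 + 30 = minute 159.
A waits on C (finishes minute 65), so it starts at minute 65 and finishes at 65 + 37 = minute 102.
All tasks are finished once the last one completes. Finish times: A at 102, B at 89, C at 65, D at 64, E at 129, F at 159. The latest is minute 159.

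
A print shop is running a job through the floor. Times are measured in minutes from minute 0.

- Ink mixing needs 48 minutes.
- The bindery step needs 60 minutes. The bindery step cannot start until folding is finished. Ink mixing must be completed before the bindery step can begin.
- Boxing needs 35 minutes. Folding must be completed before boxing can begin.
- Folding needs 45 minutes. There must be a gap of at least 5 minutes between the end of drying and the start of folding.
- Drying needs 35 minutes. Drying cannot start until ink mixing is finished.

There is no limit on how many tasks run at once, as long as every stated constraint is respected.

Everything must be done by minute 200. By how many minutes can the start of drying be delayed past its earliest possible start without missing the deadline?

7

Ink mixing has no prerequisites, so it starts at minute 0 and finishes at minute 48.
Drying cannot begin until ink mixing (finishes minute 48). It runs from minute 48 to 48 + 35 = minute 83.

Working backward from the deadline:
The bindery step must finish by minute 200; it takes 60 minutes, so it must start by 200 − 60 = minute 140.
Boxing must finish by minute 200; it takes 35 minutes, so it must start by 200 − 35 = minute 165.
For folding: the bindery step (must start by minute 140); boxing (must start by minute 165). The most restrictive is minute 140; with a 45-minute duration, folding must start by minute 95.
Drying has to be done before folding (must start by minute 95, minus 5-minute gap → minute 90). That means finishing by minute 90, i.e. starting by 90 − 35 = minute 55.
So drying can start as early as minute 48 and as late as minute 55, giving 55 − 48 = 7 minutes of slack.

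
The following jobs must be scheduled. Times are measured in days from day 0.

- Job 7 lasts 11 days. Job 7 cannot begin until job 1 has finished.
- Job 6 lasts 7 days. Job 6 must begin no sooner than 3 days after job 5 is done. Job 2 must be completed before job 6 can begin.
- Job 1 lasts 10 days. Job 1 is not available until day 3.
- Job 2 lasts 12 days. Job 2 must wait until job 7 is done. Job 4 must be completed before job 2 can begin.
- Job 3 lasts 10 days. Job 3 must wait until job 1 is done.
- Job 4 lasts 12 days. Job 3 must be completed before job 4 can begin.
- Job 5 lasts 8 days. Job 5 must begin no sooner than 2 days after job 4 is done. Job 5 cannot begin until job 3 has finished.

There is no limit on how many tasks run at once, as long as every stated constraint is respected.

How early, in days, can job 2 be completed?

Job 1 cannot begin until its own release at day 3. It runs from day 3 to 3 + 10 = day 13.
Job 7 waits on job 1 (finishes day 13), so it starts at day 13 and finishes at 13 + 11 = day 24.
Job 3 waits on job 1 (finishes day 13), so it starts at day 13 and finishes at 13 + 10 = day 23.
After job 3 (finishes day 23), job 4 can start at day 23 and finishes at day 35.
Job 2 cannot start until job 7 (finishes day 24); job 4 (finishes day 35). The controlling bound is day 35, so job 2 finishes at 35 + 12 = day 47.

47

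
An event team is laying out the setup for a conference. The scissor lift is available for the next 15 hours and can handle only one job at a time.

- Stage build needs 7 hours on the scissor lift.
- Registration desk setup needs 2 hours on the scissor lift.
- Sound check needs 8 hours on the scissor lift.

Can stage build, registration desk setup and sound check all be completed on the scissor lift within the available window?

No

Running back to back, the jobs need 7 + 2 + 8 = 17 hours on the scissor lift.
Since 17 > 15, they cannot all fit.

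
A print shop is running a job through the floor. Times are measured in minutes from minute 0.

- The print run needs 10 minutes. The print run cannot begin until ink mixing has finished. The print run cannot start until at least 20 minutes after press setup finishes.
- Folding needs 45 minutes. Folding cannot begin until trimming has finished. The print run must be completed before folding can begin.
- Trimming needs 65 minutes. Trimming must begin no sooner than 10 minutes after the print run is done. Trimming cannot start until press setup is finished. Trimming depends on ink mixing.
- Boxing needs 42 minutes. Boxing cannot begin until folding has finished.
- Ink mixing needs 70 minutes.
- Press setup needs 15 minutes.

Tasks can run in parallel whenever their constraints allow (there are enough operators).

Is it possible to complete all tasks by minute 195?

No

Nothing blocks press setup, so it runs from minute 0 to minute 15.
Nothing blocks ink mixing, so it runs from minute 0 to minute 70.
The print run has to wait for ink mixing (finishes minute 70); press setup (finishes minute 15, plus 20-minute gap → minute 35). The latest of these is minute 70, so the print run runs minute 70 to 70 + 10 = minute 80.
For trimming: the print run (finishes minute 80, plus 10-minute gap → minute 90); press setup (finishes minute 15); ink mixing (finishes minute 70). Taking the maximum gives a start of minute 90, and it finishes at 90 + 65 = minute 155.
For folding: trimming (finishes minute 155); the print run (finishes minute 80). Taking the maximum gives a start of minute 155, and it finishes at 155 + 45 = minute 200.
Boxing cannot begin until folding (finishes minute 200). It runs from minute 200 to 200 + 42 = minute 242.
The earliest everything can be done is minute 242, which is after the deadline of 195, so it is not possible.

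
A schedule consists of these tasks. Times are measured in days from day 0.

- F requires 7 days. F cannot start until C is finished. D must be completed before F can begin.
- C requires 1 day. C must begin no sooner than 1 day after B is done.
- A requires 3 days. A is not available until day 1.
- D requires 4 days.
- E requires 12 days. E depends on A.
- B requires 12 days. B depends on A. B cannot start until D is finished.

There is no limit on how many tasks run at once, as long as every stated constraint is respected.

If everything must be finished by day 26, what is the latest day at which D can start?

To finish by day 26, F (duration 7) must start no later than day 19.
C must finish before F (must start by day 19). With a 1-day duration, C must start by 19 − 1 = day 18.
Since C (must start by day 18, minus 1-day gap → day 17) depends on it, B must finish by day 17. Backing off its 12-day duration gives a latest start of day 5.
For D: B (must start by day 5); F (must start by day 19). The most restrictive is day 5; with a 4-day duration, D must start by day 1.

1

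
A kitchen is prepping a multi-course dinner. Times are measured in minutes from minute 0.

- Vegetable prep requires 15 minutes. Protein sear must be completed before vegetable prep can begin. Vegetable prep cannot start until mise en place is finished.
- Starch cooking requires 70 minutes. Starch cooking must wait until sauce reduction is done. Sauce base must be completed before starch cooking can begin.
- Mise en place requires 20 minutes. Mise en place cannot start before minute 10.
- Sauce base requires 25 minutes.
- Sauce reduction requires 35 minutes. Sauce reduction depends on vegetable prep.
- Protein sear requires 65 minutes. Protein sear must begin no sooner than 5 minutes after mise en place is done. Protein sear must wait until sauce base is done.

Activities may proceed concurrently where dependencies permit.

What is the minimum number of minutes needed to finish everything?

220

Sauce base has no prerequisites, so it starts at minute 0 and finishes at minute 25.
Mise en place waits on its own release at minute 10, so it starts at minute 10 and finishes at 10 + 20 = minute 30.
For protein sear: mise en place (finishes minute 30, plus 5-minute gap → minute 35); sauce base (finishes minute 25). Taking the maximum gives a start of minute 35, and it finishes at 35 + 65 = minute 100.
Vegetable prep needs all of protein sear (finishes minute 100); mise en place (finishes minute 30). That puts its earliest start at minute 100; it finishes at 100 + 15 = minute 115.
Sauce reduction waits on vegetable prep (finishes minute 115), so it starts at minute 115 and finishes at 115 + 35 = minute 150.
Starch cooking needs all of sauce reduction (finishes minute 150); sauce base (finishes minute 25). That puts its earliest start at minute 150; it finishes at 150 + 70 = minute 220.
All tasks are finished once the last one completes. Finish times: Mise en place at 30, Sauce base at 25, Protein sear at 100, Vegetable prep at 115, Sauce reduction at 150, Starch cooking at 220. The latest is minute 220.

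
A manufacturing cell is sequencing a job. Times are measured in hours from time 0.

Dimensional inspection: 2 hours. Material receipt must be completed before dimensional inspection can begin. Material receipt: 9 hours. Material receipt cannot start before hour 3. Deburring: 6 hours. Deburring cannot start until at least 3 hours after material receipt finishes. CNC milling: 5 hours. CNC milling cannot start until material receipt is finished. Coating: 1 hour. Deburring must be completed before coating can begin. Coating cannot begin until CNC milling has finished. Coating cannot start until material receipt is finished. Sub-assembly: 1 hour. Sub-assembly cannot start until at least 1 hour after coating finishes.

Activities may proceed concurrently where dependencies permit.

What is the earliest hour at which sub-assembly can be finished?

Material receipt waits on its own release at hour 3, so it starts at hour 3 and finishes at 3 + 9 = hour 12.
CNC milling waits on material receipt (finishes hour 12), so it starts at hour 12 and finishes at 12 + 5 = hour 17.
After material receipt (finishes hour 12, plus 3-hour gap → hour 15), deburring can start at hour 15 and finishes at hour 21.
Coating cannot start until deburring (finishes hour 21); CNC milling (finishes hour 17); material receipt (finishes hour 12). The controlling bound is hour 21, so coating finishes at 21 + 1 = hour 22.
After coating (finishes hour 22, plus 1-hour gap → hour 23), sub-assembly can start at hour 23 and finishes at hour 24.

24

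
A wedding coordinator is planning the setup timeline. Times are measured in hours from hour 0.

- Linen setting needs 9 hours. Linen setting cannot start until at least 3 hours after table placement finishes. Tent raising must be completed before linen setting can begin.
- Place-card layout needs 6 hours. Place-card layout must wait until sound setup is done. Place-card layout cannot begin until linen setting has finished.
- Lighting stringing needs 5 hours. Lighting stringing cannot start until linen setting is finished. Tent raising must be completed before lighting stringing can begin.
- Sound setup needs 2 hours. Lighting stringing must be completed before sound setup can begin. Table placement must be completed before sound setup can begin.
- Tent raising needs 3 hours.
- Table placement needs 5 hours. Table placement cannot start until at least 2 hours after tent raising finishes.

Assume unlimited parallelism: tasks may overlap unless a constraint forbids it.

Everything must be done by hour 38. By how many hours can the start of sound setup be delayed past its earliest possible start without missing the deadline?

Tent raising can start immediately at hour 0; it finishes at hour 3.
Table placement waits on tent raising (finishes hour 3, plus 2-hour gap → hour 5), so it starts at hour 5 and finishes at 5 + 5 = hour 10.
For linen setting: table placement (finishes hour 10, plus 3-hour gap → hour 13); tent raising (finishes hour 3). Taking the maximum gives a start of hour 13, and it finishes at 13 + 9 = hour 22.
For lighting stringing: linen setting (finishes hour 22); tent raising (finishes hour 3). Taking the maximum gives a start of hour 22, and it finishes at 22 + 5 = hour 27.
Sound setup cannot start until lighting stringing (finishes hour 27); table placement (finishes hour 10). The controlling bound is hour 27, so sound setup finishes at 27 + 2 = hour 29.

Working backward from the deadline:
Place-card layout has no dependents, so it just needs to finish by hour 38. Starting by 38 − 6 = hour 32 achieves that.
Since place-card layout (must start by hour 32) depends on it, sound setup must finish by hour 32. Backing off its 2-hour duration gives a latest start of hour 30.
So sound setup can start as early as hour 27 and as late as hour 30, giving 30 − 27 = 3 hours of slack.

3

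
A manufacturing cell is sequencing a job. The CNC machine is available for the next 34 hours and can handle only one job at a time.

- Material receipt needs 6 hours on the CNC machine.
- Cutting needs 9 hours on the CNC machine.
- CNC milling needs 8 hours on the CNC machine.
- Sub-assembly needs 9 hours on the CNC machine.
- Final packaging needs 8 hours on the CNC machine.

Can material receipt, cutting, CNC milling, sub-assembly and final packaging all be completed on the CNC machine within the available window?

No

Running back to back, the jobs need 6 + 9 + 8 + 9 + 8 = 40 hours on the CNC machine.
Since 40 > 34, they cannot all fit.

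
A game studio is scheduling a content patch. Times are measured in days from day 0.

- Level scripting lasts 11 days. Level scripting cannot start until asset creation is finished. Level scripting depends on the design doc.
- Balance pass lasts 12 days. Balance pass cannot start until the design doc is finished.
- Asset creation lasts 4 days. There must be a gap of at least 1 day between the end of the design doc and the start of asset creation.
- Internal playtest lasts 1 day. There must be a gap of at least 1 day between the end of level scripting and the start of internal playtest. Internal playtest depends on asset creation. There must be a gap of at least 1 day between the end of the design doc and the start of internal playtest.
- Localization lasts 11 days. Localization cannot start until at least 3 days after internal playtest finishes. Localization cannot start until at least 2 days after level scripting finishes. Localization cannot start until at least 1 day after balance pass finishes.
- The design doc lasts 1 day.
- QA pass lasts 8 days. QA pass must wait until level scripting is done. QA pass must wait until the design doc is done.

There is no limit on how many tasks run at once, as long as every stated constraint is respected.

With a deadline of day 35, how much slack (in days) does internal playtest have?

2

The design doc can start immediately at day 0; it finishes at day 1.
Asset creation waits on the design doc (finishes day 1, plus 1-day gap → day 2), so it starts at day 2 and finishes at 2 + 4 = day 6.
Level scripting needs all of asset creation (finishes day 6); the design doc (finishes day 1). That puts its earliest start at day 6; it finishes at 6 + 11 = day 17.
Internal playtest needs all of level scripting (finishes day 17, plus 1-day gap → day 18); asset creation (finishes day 6); the design doc (finishes day 1, plus 1-day gap → day 2). That puts its earliest start at day 18; it finishes at 18 + 1 = day 19.

Working backward from the deadline:
Nothing follows localization; the deadline of day 35 is its only limit. It must start by 35 − 11 = day 24.
Internal playtest feeds into localization (must start by day 24, minus 3-day gap → day 21); so internal playtest must finish by day 21 and therefore start by day 20.
So internal playtest can start as early as day 18 and as late as day 20, giving 20 − 18 = 2 days of slack.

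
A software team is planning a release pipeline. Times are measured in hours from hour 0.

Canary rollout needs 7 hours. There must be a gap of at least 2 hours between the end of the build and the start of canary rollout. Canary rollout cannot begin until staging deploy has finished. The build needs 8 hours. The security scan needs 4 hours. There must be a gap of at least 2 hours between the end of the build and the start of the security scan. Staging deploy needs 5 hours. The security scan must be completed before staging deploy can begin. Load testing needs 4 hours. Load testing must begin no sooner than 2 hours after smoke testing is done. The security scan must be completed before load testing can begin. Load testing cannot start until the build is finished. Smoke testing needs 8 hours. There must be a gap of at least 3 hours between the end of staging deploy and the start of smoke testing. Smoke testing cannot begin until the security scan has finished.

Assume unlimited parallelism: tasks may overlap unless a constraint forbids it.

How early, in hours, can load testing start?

32

The build has no prerequisites, so it starts at hour 0 and finishes at hour 8.
The security scan cannot begin until the build (finishes hour 8, plus 2-hour gap → hour 10). It runs from hour 10 to 10 + 4 = hour 14.
Staging deploy waits on the security scan (finishes hour 14), so it starts at hour 14 and finishes at 14 + 5 = hour 19.
For smoke testing: staging deploy (finishes hour 19, plus 3-hour gap → hour 22); the security scan (finishes hour 14). Taking the maximum gives a start of hour 22, and it finishes at 22 + 8 = hour 30.
Load testing waits on smoke testing (finishes hour 30, plus 2-hour gap → hour 32); the security scan (finishes hour 14); the build (finishes hour 8). The latest of these is hour 32, which is the earliest load testing can start.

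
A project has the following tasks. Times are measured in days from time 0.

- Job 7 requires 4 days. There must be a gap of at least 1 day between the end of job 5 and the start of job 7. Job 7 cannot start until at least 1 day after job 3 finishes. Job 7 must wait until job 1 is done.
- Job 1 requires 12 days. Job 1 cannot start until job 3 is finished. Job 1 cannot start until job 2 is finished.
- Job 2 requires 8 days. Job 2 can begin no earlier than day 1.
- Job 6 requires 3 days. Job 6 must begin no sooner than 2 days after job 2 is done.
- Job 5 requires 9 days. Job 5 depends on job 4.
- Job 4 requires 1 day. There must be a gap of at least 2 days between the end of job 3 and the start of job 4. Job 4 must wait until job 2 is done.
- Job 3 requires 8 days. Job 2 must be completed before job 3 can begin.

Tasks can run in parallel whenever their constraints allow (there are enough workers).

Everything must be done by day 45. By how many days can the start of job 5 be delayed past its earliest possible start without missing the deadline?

Job 2 cannot begin until its own release at day 1. It runs from day 1 to 1 + 8 = day 9.
After job 2 (finishes day 9), job 3 can start at day 9 and finishes at day 17.
Job 4 needs all of job 3 (finishes day 17, plus 2-day gap → day 19); job 2 (finishes day 9). That puts its earliest start at day 19; it finishes at 19 + 1 = day 20.
After job 4 (finishes day 20), job 5 can start at day 20 and finishes at day 29.

Working backward from the deadline:
Job 7 has no dependents, so it just needs to finish by day 45. Starting by 45 − 4 = day 41 achieves that.
Job 5 has to be done before job 7 (must start by day 41, minus 1-day gap → day 40). That means finishing by day 40, i.e. starting by 40 − 9 = day 31.
So job 5 can start as early as day 20 and as late as day 31, giving 31 − 20 = 11 days of slack.

11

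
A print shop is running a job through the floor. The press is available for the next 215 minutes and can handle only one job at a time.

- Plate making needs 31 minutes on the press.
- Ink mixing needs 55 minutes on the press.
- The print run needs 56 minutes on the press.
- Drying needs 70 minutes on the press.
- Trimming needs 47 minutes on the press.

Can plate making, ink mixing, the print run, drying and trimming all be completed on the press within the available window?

Running back to back, the jobs need 31 + 55 + 56 + 70 + 47 = 259 minutes on the press.
Since 259 > 215, they cannot all fit.

No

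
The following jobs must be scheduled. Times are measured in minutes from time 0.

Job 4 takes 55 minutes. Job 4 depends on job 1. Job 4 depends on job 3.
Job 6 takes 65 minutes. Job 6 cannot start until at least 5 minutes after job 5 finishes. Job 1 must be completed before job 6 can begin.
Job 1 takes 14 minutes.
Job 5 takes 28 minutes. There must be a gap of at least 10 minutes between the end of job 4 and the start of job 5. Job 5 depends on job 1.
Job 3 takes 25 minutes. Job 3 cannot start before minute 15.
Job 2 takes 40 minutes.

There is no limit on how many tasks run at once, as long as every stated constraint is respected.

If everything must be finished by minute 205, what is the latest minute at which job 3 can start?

To finish by minute 205, job 6 (duration 65) must start no later than minute 140.
Job 5 has to be done before job 6 (must start by minute 140, minus 5-minute gap → minute 135). That means finishing by minute 135, i.e. starting by 135 − 28 = minute 107.
Since job 5 (must start by minute 107, minus 10-minute gap → minute 97) depends on it, job 4 must finish by minute 97. Backing off its 55-minute duration gives a latest start of minute 42.
Since job 4 (must start by minute 42) depends on it, job 3 must finish by minute 42. Backing off its 25-minute duration gives a latest start of minute 17.

17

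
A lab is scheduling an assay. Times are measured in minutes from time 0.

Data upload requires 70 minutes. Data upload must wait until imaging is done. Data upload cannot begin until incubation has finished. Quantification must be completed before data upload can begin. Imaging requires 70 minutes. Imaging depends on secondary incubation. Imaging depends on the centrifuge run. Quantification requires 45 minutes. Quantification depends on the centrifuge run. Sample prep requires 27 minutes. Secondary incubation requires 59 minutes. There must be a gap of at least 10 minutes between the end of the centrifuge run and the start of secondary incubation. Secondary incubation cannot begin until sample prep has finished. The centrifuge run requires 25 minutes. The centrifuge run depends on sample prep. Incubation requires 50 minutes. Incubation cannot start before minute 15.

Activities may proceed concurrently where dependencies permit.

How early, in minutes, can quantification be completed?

Sample prep has no prerequisites, so it starts at minute 0 and finishes at minute 27.
The centrifuge run cannot begin until sample prep (finishes minute 27). It runs from minute 27 to 27 + 25 = minute 52.
After the centrifuge run (finishes minute 52), quantification can start at minute 52 and finishes at minute 97.

97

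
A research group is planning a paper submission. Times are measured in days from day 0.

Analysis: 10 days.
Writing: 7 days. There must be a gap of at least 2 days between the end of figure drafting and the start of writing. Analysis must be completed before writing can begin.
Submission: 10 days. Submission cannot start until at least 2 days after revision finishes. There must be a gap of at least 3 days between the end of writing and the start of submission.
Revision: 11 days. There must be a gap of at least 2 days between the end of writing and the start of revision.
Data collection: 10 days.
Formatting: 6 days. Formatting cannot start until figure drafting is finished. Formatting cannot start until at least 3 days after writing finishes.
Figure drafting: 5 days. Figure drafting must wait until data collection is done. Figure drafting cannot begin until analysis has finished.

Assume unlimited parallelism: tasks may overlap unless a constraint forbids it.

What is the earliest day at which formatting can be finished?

Analysis has no prerequisites, so it starts at day 0 and finishes at day 10.
Data collection has no prerequisites, so it starts at day 0 and finishes at day 10.
For figure drafting: data collection (finishes day 10); analysis (finishes day 10). Taking the maximum gives a start of day 10, and it finishes at 10 + 5 = day 15.
For writing: figure drafting (finishes day 15, plus 2-day gap → day 17); analysis (finishes day 10). Taking the maximum gives a start of day 17, and it finishes at 17 + 7 = day 24.
For formatting: figure drafting (finishes day 15); writing (finishes day 24, plus 3-day gap → day 27). Taking the maximum gives a start of day 27, and it finishes at 27 + 6 = day 33.

33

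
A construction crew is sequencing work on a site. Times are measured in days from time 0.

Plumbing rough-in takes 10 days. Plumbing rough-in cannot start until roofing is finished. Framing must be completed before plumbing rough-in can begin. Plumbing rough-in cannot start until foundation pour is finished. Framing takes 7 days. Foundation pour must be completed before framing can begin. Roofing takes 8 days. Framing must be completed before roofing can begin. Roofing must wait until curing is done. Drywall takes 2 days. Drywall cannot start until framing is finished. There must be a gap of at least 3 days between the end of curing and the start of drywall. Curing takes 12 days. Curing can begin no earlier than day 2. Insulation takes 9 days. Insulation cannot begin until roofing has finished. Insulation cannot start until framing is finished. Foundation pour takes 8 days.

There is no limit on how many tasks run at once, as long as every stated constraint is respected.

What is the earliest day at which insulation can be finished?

32

Curing cannot begin until its own release at day 2. It runs from day 2 to 2 + 12 = day 14.
Foundation pour can start immediately at day 0; it finishes at day 8.
Framing waits on foundation pour (finishes day 8), so it starts at day 8 and finishes at 8 + 7 = day 15.
Roofing has to wait for framing (finishes day 15); curing (finishes day 14). The latest of these is day 15, so roofing runs day 15 to 15 + 8 = day 23.
Insulation has to wait for roofing (finishes day 23); framing (finishes day 15). The latest of these is day 23, so insulation runs day 23 to 23 + 9 = day 32.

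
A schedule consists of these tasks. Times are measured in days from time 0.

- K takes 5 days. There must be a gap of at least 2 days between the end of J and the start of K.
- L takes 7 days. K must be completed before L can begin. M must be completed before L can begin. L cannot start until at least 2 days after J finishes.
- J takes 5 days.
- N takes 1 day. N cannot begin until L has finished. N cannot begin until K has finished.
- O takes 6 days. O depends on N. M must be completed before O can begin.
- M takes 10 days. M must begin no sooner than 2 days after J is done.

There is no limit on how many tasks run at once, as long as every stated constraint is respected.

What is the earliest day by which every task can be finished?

J can start immediately at day 0; it finishes at day 5.
After J (finishes day 5, plus 2-day gap → day 7), M can start at day 7 and finishes at day 17.
K waits on J (finishes day 5, plus 2-day gap → day 7), so it starts at day 7 and finishes at 7 + 5 = day 12.
L has to wait for K (finishes day 12); M (finishes day 17); J (finishes day 5, plus 2-day gap → day 7). The latest of these is day 17, so L runs day 17 to 17 + 7 = day 24.
N cannot start until L (finishes day 24); K (finishes day 12). The controlling bound is day 24, so N finishes at 24 + 1 = day 25.
O needs all of N (finishes day 25); M (finishes day 17). That puts its earliest start at day 25; it finishes at 25 + 6 = day 31.
All tasks are finished once the last one completes. Finish times: J at 5, K at 12, L at 24, M at 17, N at 25, O at 31. The latest is day 31.

31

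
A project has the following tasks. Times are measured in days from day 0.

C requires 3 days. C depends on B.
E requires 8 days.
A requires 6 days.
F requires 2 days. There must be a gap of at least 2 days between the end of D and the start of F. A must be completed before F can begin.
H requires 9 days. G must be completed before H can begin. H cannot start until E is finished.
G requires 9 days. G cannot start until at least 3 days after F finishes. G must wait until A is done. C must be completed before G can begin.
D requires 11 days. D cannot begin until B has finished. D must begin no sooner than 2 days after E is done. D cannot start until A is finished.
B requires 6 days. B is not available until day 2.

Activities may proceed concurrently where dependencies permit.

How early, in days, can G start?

E has no prerequisites, so it starts at day 0 and finishes at day 8.
B cannot begin until its own release at day 2. It runs from day 2 to 2 + 6 = day 8.
C waits on B (finishes day 8), so it starts at day 8 and finishes at 8 + 3 = day 11.
A has no prerequisites, so it starts at day 0 and finishes at day 6.
D has to wait for B (finishes day 8); E (finishes day 8, plus 2-day gap → day 10); A (finishes day 6). The latest of these is day 10, so D runs day 10 to 10 + 11 = day 21.
For F: D (finishes day 21, plus 2-day gap → day 23); A (finishes day 6). Taking the maximum gives a start of day 23, and it finishes at 23 + 2 = day 25.
G waits on F (finishes day 25, plus 3-day gap → day 28); A (finishes day 6); C (finishes day 11). The latest of these is day 28, which is the earliest G can start.

28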